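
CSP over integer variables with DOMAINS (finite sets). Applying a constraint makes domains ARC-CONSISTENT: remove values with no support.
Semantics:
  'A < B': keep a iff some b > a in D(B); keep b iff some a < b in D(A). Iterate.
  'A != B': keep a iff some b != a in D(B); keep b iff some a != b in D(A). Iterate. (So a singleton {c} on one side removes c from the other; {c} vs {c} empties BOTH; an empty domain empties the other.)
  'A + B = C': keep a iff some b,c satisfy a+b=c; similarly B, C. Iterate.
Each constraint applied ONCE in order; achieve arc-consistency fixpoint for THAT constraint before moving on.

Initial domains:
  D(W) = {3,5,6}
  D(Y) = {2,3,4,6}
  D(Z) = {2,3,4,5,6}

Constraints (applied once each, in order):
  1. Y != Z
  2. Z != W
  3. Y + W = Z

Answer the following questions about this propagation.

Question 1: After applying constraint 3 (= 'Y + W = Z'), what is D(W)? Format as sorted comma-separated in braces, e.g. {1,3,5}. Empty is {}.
Constraint 1 (Y != Z) on D(Y)={2,3,4,6} D(Z)={2,3,4,5,6}: no change
Constraint 2 (Z != W) on D(Z)={2,3,4,5,6} D(W)={3,5,6}: no change
Constraint 3 (Y + W = Z) on D(Y)={2,3,4,6} D(W)={3,5,6} D(Z)={2,3,4,5,6}: Y {2,3,4,6}->{2,3}; W {3,5,6}->{3}; Z {2,3,4,5,6}->{5,6}
So after constraint 3: D(W) = {3}

Answer: {3}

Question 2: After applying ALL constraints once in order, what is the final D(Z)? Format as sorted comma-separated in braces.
Answer: {5,6}

Derivation:
Constraint 1 (Y != Z) on D(Y)={2,3,4,6} D(Z)={2,3,4,5,6}: no change
Constraint 2 (Z != W) on D(Z)={2,3,4,5,6} D(W)={3,5,6}: no change
Constraint 3 (Y + W = Z) on D(Y)={2,3,4,6} D(W)={3,5,6} D(Z)={2,3,4,5,6}: Y {2,3,4,6}->{2,3}; W {3,5,6}->{3}; Z {2,3,4,5,6}->{5,6}
So after all 3 constraints: D(Z) = {5,6}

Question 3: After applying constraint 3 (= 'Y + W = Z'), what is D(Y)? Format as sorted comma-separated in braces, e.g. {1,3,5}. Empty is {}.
Answer: {2,3}

Derivation:
Constraint 1 (Y != Z) on D(Y)={2,3,4,6} D(Z)={2,3,4,5,6}: no change
Constraint 2 (Z != W) on D(Z)={2,3,4,5,6} D(W)={3,5,6}: no change
Constraint 3 (Y + W = Z) on D(Y)={2,3,4,6} D(W)={3,5,6} D(Z)={2,3,4,5,6}: Y {2,3,4,6}->{2,3}; W {3,5,6}->{3}; Z {2,3,4,5,6}->{5,6}
So after constraint 3: D(Y) = {2,3}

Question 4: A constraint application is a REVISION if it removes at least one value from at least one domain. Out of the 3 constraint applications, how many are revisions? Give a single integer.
Answer: 1

Derivation:
Constraint 1 (Y != Z) on D(Y)={2,3,4,6} D(Z)={2,3,4,5,6}: no change => not a revision
Constraint 2 (Z != W) on D(Z)={2,3,4,5,6} D(W)={3,5,6}: no change => not a revision
Constraint 3 (Y + W = Z) on D(Y)={2,3,4,6} D(W)={3,5,6} D(Z)={2,3,4,5,6}: Y {2,3,4,6}->{2,3}; W {3,5,6}->{3}; Z {2,3,4,5,6}->{5,6} => REVISION
Total revisions = 1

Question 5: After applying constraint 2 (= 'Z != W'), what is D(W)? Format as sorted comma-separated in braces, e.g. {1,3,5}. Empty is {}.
Constraint 1 (Y != Z) on D(Y)={2,3,4,6} D(Z)={2,3,4,5,6}: no change
Constraint 2 (Z != W) on D(Z)={2,3,4,5,6} D(W)={3,5,6}: no change
So after constraint 2: D(W) = {3,5,6}

Answer: {3,5,6}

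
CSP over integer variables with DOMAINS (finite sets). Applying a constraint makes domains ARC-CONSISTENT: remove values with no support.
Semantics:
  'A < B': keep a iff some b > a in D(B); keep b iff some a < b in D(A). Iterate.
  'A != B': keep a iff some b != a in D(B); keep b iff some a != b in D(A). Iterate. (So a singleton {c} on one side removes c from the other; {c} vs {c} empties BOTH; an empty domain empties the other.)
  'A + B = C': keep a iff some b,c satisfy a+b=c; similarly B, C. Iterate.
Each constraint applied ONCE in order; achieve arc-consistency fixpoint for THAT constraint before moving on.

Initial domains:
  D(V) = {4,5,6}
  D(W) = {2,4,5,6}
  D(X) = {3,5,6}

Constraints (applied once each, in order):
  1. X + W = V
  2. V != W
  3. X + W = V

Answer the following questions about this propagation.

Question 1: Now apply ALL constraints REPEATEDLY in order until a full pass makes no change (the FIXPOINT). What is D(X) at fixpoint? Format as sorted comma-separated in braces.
Answer: {3}

Derivation:
pass 0 (initial): D(X)={3,5,6}
pass 1: V {4,5,6}->{5}; W {2,4,5,6}->{2}; X {3,5,6}->{3}
pass 2: no change
Fixpoint after 2 passes: D(X) = {3}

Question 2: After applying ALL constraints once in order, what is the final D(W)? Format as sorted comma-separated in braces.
Answer: {2}

Derivation:
Constraint 1 (X + W = V) on D(X)={3,5,6} D(W)={2,4,5,6} D(V)={4,5,6}: X {3,5,6}->{3}; W {2,4,5,6}->{2}; V {4,5,6}->{5}
Constraint 2 (V != W) on D(V)={5} D(W)={2}: no change
Constraint 3 (X + W = V) on D(X)={3} D(W)={2} D(V)={5}: no change
So after all 3 constraints: D(W) = {2}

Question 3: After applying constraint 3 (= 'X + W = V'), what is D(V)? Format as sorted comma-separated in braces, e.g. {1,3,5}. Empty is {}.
Answer: {5}

Derivation:
Constraint 1 (X + W = V) on D(X)={3,5,6} D(W)={2,4,5,6} D(V)={4,5,6}: X {3,5,6}->{3}; W {2,4,5,6}->{2}; V {4,5,6}->{5}
Constraint 2 (V != W) on D(V)={5} D(W)={2}: no change
Constraint 3 (X + W = V) on D(X)={3} D(W)={2} D(V)={5}: no change
So after constraint 3: D(V) = {5}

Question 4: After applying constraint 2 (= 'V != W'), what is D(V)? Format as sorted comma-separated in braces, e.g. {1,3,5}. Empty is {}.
Answer: {5}

Derivation:
Constraint 1 (X + W = V) on D(X)={3,5,6} D(W)={2,4,5,6} D(V)={4,5,6}: X {3,5,6}->{3}; W {2,4,5,6}->{2}; V {4,5,6}->{5}
Constraint 2 (V != W) on D(V)={5} D(W)={2}: no change
So after constraint 2: D(V) = {5}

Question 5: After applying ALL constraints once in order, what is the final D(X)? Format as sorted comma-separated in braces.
Constraint 1 (X + W = V) on D(X)={3,5,6} D(W)={2,4,5,6} D(V)={4,5,6}: X {3,5,6}->{3}; W {2,4,5,6}->{2}; V {4,5,6}->{5}
Constraint 2 (V != W) on D(V)={5} D(W)={2}: no change
Constraint 3 (X + W = V) on D(X)={3} D(W)={2} D(V)={5}: no change
So after all 3 constraints: D(X) = {3}

Answer: {3}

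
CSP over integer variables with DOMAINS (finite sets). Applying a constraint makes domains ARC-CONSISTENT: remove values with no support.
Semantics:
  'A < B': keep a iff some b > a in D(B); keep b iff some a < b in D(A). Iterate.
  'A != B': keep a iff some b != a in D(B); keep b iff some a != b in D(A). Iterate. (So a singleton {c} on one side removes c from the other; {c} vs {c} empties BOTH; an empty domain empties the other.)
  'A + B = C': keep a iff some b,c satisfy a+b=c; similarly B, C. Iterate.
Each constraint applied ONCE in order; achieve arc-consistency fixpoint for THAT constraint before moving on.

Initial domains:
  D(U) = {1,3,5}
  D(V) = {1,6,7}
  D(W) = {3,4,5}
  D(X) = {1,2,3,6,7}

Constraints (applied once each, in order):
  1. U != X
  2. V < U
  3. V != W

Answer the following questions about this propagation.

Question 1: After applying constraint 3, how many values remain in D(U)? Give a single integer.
Answer: 2

Derivation:
Constraint 1 (U != X) on D(U)={1,3,5} D(X)={1,2,3,6,7}: no change
Constraint 2 (V < U) on D(V)={1,6,7} D(U)={1,3,5}: V {1,6,7}->{1}; U {1,3,5}->{3,5}
Constraint 3 (V != W) on D(V)={1} D(W)={3,4,5}: no change
So after constraint 3: D(U)={3,5}, size = 2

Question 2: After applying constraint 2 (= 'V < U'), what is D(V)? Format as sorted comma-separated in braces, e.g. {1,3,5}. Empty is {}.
Answer: {1}

Derivation:
Constraint 1 (U != X) on D(U)={1,3,5} D(X)={1,2,3,6,7}: no change
Constraint 2 (V < U) on D(V)={1,6,7} D(U)={1,3,5}: V {1,6,7}->{1}; U {1,3,5}->{3,5}
So after constraint 2: D(V) = {1}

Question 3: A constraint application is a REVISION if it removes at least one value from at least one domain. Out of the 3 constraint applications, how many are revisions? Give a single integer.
Answer: 1

Derivation:
Constraint 1 (U != X) on D(U)={1,3,5} D(X)={1,2,3,6,7}: no change => not a revision
Constraint 2 (V < U) on D(V)={1,6,7} D(U)={1,3,5}: V {1,6,7}->{1}; U {1,3,5}->{3,5} => REVISION
Constraint 3 (V != W) on D(V)={1} D(W)={3,4,5}: no change => not a revision
Total revisions = 1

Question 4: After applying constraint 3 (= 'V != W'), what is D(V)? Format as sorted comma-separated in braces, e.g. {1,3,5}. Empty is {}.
Constraint 1 (U != X) on D(U)={1,3,5} D(X)={1,2,3,6,7}: no change
Constraint 2 (V < U) on D(V)={1,6,7} D(U)={1,3,5}: V {1,6,7}->{1}; U {1,3,5}->{3,5}
Constraint 3 (V != W) on D(V)={1} D(W)={3,4,5}: no change
So after constraint 3: D(V) = {1}

Answer: {1}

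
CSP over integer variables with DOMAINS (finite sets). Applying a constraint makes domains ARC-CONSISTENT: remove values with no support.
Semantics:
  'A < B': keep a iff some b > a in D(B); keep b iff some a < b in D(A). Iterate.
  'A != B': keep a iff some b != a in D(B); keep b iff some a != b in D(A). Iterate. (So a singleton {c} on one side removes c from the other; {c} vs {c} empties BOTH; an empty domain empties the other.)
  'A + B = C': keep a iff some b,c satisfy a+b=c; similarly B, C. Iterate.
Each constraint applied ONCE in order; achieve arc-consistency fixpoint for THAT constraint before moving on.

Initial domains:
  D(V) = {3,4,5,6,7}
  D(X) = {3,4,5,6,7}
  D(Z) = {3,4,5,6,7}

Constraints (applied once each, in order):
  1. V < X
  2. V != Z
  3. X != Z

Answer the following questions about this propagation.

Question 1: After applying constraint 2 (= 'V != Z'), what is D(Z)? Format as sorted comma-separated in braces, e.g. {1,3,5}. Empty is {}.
Constraint 1 (V < X) on D(V)={3,4,5,6,7} D(X)={3,4,5,6,7}: V {3,4,5,6,7}->{3,4,5,6}; X {3,4,5,6,7}->{4,5,6,7}
Constraint 2 (V != Z) on D(V)={3,4,5,6} D(Z)={3,4,5,6,7}: no change
So after constraint 2: D(Z) = {3,4,5,6,7}

Answer: {3,4,5,6,7}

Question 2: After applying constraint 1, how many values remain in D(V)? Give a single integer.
Answer: 4

Derivation:
Constraint 1 (V < X) on D(V)={3,4,5,6,7} D(X)={3,4,5,6,7}: V {3,4,5,6,7}->{3,4,5,6}; X {3,4,5,6,7}->{4,5,6,7}
So after constraint 1: D(V)={3,4,5,6}, size = 4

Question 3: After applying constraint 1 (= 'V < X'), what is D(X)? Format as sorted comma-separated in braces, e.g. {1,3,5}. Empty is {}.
Answer: {4,5,6,7}

Derivation:
Constraint 1 (V < X) on D(V)={3,4,5,6,7} D(X)={3,4,5,6,7}: V {3,4,5,6,7}->{3,4,5,6}; X {3,4,5,6,7}->{4,5,6,7}
So after constraint 1: D(X) = {4,5,6,7}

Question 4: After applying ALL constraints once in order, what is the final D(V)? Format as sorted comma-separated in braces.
Constraint 1 (V < X) on D(V)={3,4,5,6,7} D(X)={3,4,5,6,7}: V {3,4,5,6,7}->{3,4,5,6}; X {3,4,5,6,7}->{4,5,6,7}
Constraint 2 (V != Z) on D(V)={3,4,5,6} D(Z)={3,4,5,6,7}: no change
Constraint 3 (X != Z) on D(X)={4,5,6,7} D(Z)={3,4,5,6,7}: no change
So after all 3 constraints: D(V) = {3,4,5,6}

Answer: {3,4,5,6}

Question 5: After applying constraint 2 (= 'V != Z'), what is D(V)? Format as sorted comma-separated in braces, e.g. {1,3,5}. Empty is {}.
Constraint 1 (V < X) on D(V)={3,4,5,6,7} D(X)={3,4,5,6,7}: V {3,4,5,6,7}->{3,4,5,6}; X {3,4,5,6,7}->{4,5,6,7}
Constraint 2 (V != Z) on D(V)={3,4,5,6} D(Z)={3,4,5,6,7}: no change
So after constraint 2: D(V) = {3,4,5,6}

Answer: {3,4,5,6}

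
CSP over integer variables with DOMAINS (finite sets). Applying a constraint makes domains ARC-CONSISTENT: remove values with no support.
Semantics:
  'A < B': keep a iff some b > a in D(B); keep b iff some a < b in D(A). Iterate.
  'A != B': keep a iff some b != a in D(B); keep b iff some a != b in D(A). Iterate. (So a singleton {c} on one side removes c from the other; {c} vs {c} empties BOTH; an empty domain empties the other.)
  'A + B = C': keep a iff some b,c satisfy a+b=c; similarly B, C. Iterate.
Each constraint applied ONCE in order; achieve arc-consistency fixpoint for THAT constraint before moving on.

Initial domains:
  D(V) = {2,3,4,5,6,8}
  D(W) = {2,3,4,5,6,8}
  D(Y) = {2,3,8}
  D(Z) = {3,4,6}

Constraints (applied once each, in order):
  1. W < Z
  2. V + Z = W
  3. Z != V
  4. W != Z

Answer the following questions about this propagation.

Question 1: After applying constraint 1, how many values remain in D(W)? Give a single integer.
Constraint 1 (W < Z) on D(W)={2,3,4,5,6,8} D(Z)={3,4,6}: W {2,3,4,5,6,8}->{2,3,4,5}
So after constraint 1: D(W)={2,3,4,5}, size = 4

Answer: 4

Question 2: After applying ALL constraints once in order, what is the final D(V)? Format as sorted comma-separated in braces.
Constraint 1 (W < Z) on D(W)={2,3,4,5,6,8} D(Z)={3,4,6}: W {2,3,4,5,6,8}->{2,3,4,5}
Constraint 2 (V + Z = W) on D(V)={2,3,4,5,6,8} D(Z)={3,4,6} D(W)={2,3,4,5}: V {2,3,4,5,6,8}->{2}; Z {3,4,6}->{3}; W {2,3,4,5}->{5}
Constraint 3 (Z != V) on D(Z)={3} D(V)={2}: no change
Constraint 4 (W != Z) on D(W)={5} D(Z)={3}: no change
So after all 4 constraints: D(V) = {2}

Answer: {2}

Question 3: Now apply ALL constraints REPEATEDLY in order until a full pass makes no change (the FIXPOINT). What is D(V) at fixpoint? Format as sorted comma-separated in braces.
Answer: {}

Derivation:
pass 0 (initial): D(V)={2,3,4,5,6,8}
pass 1: V {2,3,4,5,6,8}->{2}; W {2,3,4,5,6,8}->{5}; Z {3,4,6}->{3}
pass 2: V {2}->{}; W {5}->{}; Z {3}->{}
pass 3: no change
Fixpoint after 3 passes: D(V) = {}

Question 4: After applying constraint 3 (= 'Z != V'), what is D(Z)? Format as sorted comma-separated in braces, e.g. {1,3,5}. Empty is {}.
Answer: {3}

Derivation:
Constraint 1 (W < Z) on D(W)={2,3,4,5,6,8} D(Z)={3,4,6}: W {2,3,4,5,6,8}->{2,3,4,5}
Constraint 2 (V + Z = W) on D(V)={2,3,4,5,6,8} D(Z)={3,4,6} D(W)={2,3,4,5}: V {2,3,4,5,6,8}->{2}; Z {3,4,6}->{3}; W {2,3,4,5}->{5}
Constraint 3 (Z != V) on D(Z)={3} D(V)={2}: no change
So after constraint 3: D(Z) = {3}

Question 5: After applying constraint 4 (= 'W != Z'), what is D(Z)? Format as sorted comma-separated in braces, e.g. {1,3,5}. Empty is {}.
Answer: {3}

Derivation:
Constraint 1 (W < Z) on D(W)={2,3,4,5,6,8} D(Z)={3,4,6}: W {2,3,4,5,6,8}->{2,3,4,5}
Constraint 2 (V + Z = W) on D(V)={2,3,4,5,6,8} D(Z)={3,4,6} D(W)={2,3,4,5}: V {2,3,4,5,6,8}->{2}; Z {3,4,6}->{3}; W {2,3,4,5}->{5}
Constraint 3 (Z != V) on D(Z)={3} D(V)={2}: no change
Constraint 4 (W != Z) on D(W)={5} D(Z)={3}: no change
So after constraint 4: D(Z) = {3}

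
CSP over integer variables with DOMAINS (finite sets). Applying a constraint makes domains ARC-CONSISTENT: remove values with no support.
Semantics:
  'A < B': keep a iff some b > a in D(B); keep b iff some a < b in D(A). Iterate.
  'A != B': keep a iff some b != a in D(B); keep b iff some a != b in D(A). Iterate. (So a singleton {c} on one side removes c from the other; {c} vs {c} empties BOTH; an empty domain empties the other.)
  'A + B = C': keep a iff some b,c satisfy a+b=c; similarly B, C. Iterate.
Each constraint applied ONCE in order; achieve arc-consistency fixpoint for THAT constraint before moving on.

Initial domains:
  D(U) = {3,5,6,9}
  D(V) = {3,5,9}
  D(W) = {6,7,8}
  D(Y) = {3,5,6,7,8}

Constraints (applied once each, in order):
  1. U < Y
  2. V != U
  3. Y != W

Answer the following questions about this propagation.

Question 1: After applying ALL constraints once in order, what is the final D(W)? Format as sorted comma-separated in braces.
Constraint 1 (U < Y) on D(U)={3,5,6,9} D(Y)={3,5,6,7,8}: U {3,5,6,9}->{3,5,6}; Y {3,5,6,7,8}->{5,6,7,8}
Constraint 2 (V != U) on D(V)={3,5,9} D(U)={3,5,6}: no change
Constraint 3 (Y != W) on D(Y)={5,6,7,8} D(W)={6,7,8}: no change
So after all 3 constraints: D(W) = {6,7,8}

Answer: {6,7,8}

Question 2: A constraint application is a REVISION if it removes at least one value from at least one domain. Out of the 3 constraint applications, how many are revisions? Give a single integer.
Constraint 1 (U < Y) on D(U)={3,5,6,9} D(Y)={3,5,6,7,8}: U {3,5,6,9}->{3,5,6}; Y {3,5,6,7,8}->{5,6,7,8} => REVISION
Constraint 2 (V != U) on D(V)={3,5,9} D(U)={3,5,6}: no change => not a revision
Constraint 3 (Y != W) on D(Y)={5,6,7,8} D(W)={6,7,8}: no change => not a revision
Total revisions = 1

Answer: 1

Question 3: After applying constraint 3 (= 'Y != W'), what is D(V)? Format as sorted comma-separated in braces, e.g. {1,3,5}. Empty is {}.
Constraint 1 (U < Y) on D(U)={3,5,6,9} D(Y)={3,5,6,7,8}: U {3,5,6,9}->{3,5,6}; Y {3,5,6,7,8}->{5,6,7,8}
Constraint 2 (V != U) on D(V)={3,5,9} D(U)={3,5,6}: no change
Constraint 3 (Y != W) on D(Y)={5,6,7,8} D(W)={6,7,8}: no change
So after constraint 3: D(V) = {3,5,9}

Answer: {3,5,9}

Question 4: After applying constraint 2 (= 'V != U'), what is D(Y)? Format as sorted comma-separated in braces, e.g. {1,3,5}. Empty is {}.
Constraint 1 (U < Y) on D(U)={3,5,6,9} D(Y)={3,5,6,7,8}: U {3,5,6,9}->{3,5,6}; Y {3,5,6,7,8}->{5,6,7,8}
Constraint 2 (V != U) on D(V)={3,5,9} D(U)={3,5,6}: no change
So after constraint 2: D(Y) = {5,6,7,8}

Answer: {5,6,7,8}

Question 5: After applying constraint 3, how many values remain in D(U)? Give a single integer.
Answer: 3

Derivation:
Constraint 1 (U < Y) on D(U)={3,5,6,9} D(Y)={3,5,6,7,8}: U {3,5,6,9}->{3,5,6}; Y {3,5,6,7,8}->{5,6,7,8}
Constraint 2 (V != U) on D(V)={3,5,9} D(U)={3,5,6}: no change
Constraint 3 (Y != W) on D(Y)={5,6,7,8} D(W)={6,7,8}: no change
So after constraint 3: D(U)={3,5,6}, size = 3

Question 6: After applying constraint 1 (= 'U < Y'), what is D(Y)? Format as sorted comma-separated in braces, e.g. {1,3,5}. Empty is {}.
Constraint 1 (U < Y) on D(U)={3,5,6,9} D(Y)={3,5,6,7,8}: U {3,5,6,9}->{3,5,6}; Y {3,5,6,7,8}->{5,6,7,8}
So after constraint 1: D(Y) = {5,6,7,8}

Answer: {5,6,7,8}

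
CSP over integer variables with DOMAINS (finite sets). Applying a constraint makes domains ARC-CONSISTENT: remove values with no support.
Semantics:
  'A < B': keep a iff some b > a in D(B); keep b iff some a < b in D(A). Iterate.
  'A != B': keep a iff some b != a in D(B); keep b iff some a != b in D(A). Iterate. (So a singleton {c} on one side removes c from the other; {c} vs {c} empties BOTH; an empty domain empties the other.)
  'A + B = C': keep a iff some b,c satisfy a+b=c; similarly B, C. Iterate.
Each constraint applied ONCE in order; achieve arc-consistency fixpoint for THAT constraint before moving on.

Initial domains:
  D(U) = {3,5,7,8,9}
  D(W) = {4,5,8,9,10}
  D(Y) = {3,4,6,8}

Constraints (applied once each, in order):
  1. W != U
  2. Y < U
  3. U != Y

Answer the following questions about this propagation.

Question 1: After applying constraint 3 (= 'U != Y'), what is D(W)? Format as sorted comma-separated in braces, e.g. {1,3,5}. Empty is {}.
Constraint 1 (W != U) on D(W)={4,5,8,9,10} D(U)={3,5,7,8,9}: no change
Constraint 2 (Y < U) on D(Y)={3,4,6,8} D(U)={3,5,7,8,9}: U {3,5,7,8,9}->{5,7,8,9}
Constraint 3 (U != Y) on D(U)={5,7,8,9} D(Y)={3,4,6,8}: no change
So after constraint 3: D(W) = {4,5,8,9,10}

Answer: {4,5,8,9,10}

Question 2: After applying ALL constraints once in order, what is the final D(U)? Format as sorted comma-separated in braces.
Constraint 1 (W != U) on D(W)={4,5,8,9,10} D(U)={3,5,7,8,9}: no change
Constraint 2 (Y < U) on D(Y)={3,4,6,8} D(U)={3,5,7,8,9}: U {3,5,7,8,9}->{5,7,8,9}
Constraint 3 (U != Y) on D(U)={5,7,8,9} D(Y)={3,4,6,8}: no change
So after all 3 constraints: D(U) = {5,7,8,9}

Answer: {5,7,8,9}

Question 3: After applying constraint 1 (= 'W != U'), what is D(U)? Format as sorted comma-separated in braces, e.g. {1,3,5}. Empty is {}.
Constraint 1 (W != U) on D(W)={4,5,8,9,10} D(U)={3,5,7,8,9}: no change
So after constraint 1: D(U) = {3,5,7,8,9}

Answer: {3,5,7,8,9}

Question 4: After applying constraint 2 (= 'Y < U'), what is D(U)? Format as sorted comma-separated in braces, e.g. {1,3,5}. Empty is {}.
Answer: {5,7,8,9}

Derivation:
Constraint 1 (W != U) on D(W)={4,5,8,9,10} D(U)={3,5,7,8,9}: no change
Constraint 2 (Y < U) on D(Y)={3,4,6,8} D(U)={3,5,7,8,9}: U {3,5,7,8,9}->{5,7,8,9}
So after constraint 2: D(U) = {5,7,8,9}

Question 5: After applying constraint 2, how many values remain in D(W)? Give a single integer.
Constraint 1 (W != U) on D(W)={4,5,8,9,10} D(U)={3,5,7,8,9}: no change
Constraint 2 (Y < U) on D(Y)={3,4,6,8} D(U)={3,5,7,8,9}: U {3,5,7,8,9}->{5,7,8,9}
So after constraint 2: D(W)={4,5,8,9,10}, size = 5

Answer: 5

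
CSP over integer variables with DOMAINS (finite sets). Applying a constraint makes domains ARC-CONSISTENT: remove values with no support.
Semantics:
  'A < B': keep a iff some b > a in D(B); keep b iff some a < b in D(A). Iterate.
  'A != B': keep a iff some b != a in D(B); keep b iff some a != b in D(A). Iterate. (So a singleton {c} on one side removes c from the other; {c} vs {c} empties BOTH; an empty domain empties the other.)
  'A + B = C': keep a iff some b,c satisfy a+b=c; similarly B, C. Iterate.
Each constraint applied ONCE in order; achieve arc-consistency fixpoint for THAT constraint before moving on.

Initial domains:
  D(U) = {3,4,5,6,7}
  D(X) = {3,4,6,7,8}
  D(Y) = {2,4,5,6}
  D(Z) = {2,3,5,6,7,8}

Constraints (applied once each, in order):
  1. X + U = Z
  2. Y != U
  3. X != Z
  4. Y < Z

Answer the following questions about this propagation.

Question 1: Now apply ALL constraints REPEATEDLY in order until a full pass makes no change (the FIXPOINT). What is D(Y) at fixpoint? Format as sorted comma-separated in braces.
Answer: {2,4,5,6}

Derivation:
pass 0 (initial): D(Y)={2,4,5,6}
pass 1: U {3,4,5,6,7}->{3,4,5}; X {3,4,6,7,8}->{3,4}; Z {2,3,5,6,7,8}->{6,7,8}
pass 2: no change
Fixpoint after 2 passes: D(Y) = {2,4,5,6}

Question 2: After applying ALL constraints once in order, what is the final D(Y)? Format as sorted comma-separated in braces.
Constraint 1 (X + U = Z) on D(X)={3,4,6,7,8} D(U)={3,4,5,6,7} D(Z)={2,3,5,6,7,8}: X {3,4,6,7,8}->{3,4}; U {3,4,5,6,7}->{3,4,5}; Z {2,3,5,6,7,8}->{6,7,8}
Constraint 2 (Y != U) on D(Y)={2,4,5,6} D(U)={3,4,5}: no change
Constraint 3 (X != Z) on D(X)={3,4} D(Z)={6,7,8}: no change
Constraint 4 (Y < Z) on D(Y)={2,4,5,6} D(Z)={6,7,8}: no change
So after all 4 constraints: D(Y) = {2,4,5,6}

Answer: {2,4,5,6}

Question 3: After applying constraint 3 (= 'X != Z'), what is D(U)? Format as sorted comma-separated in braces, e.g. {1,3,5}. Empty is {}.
Constraint 1 (X + U = Z) on D(X)={3,4,6,7,8} D(U)={3,4,5,6,7} D(Z)={2,3,5,6,7,8}: X {3,4,6,7,8}->{3,4}; U {3,4,5,6,7}->{3,4,5}; Z {2,3,5,6,7,8}->{6,7,8}
Constraint 2 (Y != U) on D(Y)={2,4,5,6} D(U)={3,4,5}: no change
Constraint 3 (X != Z) on D(X)={3,4} D(Z)={6,7,8}: no change
So after constraint 3: D(U) = {3,4,5}

Answer: {3,4,5}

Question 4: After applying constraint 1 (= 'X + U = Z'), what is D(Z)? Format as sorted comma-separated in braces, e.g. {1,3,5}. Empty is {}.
Constraint 1 (X + U = Z) on D(X)={3,4,6,7,8} D(U)={3,4,5,6,7} D(Z)={2,3,5,6,7,8}: X {3,4,6,7,8}->{3,4}; U {3,4,5,6,7}->{3,4,5}; Z {2,3,5,6,7,8}->{6,7,8}
So after constraint 1: D(Z) = {6,7,8}

Answer: {6,7,8}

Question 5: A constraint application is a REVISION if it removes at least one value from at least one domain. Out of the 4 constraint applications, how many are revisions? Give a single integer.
Constraint 1 (X + U = Z) on D(X)={3,4,6,7,8} D(U)={3,4,5,6,7} D(Z)={2,3,5,6,7,8}: X {3,4,6,7,8}->{3,4}; U {3,4,5,6,7}->{3,4,5}; Z {2,3,5,6,7,8}->{6,7,8} => REVISION
Constraint 2 (Y != U) on D(Y)={2,4,5,6} D(U)={3,4,5}: no change => not a revision
Constraint 3 (X != Z) on D(X)={3,4} D(Z)={6,7,8}: no change => not a revision
Constraint 4 (Y < Z) on D(Y)={2,4,5,6} D(Z)={6,7,8}: no change => not a revision
Total revisions = 1

Answer: 1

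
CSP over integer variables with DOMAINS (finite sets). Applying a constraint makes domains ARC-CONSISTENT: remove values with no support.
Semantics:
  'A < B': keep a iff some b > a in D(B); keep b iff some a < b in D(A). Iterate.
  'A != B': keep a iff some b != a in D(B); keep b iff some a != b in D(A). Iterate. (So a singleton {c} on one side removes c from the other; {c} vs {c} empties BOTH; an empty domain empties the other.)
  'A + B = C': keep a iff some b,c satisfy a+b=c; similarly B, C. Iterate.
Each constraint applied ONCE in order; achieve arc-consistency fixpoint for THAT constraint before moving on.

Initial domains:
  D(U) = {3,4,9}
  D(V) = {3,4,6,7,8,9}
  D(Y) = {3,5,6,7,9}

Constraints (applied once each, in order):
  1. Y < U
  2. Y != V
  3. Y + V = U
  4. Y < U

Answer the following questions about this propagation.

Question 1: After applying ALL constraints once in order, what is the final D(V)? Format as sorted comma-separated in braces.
Answer: {3,4,6}

Derivation:
Constraint 1 (Y < U) on D(Y)={3,5,6,7,9} D(U)={3,4,9}: Y {3,5,6,7,9}->{3,5,6,7}; U {3,4,9}->{4,9}
Constraint 2 (Y != V) on D(Y)={3,5,6,7} D(V)={3,4,6,7,8,9}: no change
Constraint 3 (Y + V = U) on D(Y)={3,5,6,7} D(V)={3,4,6,7,8,9} D(U)={4,9}: Y {3,5,6,7}->{3,5,6}; V {3,4,6,7,8,9}->{3,4,6}; U {4,9}->{9}
Constraint 4 (Y < U) on D(Y)={3,5,6} D(U)={9}: no change
So after all 4 constraints: D(V) = {3,4,6}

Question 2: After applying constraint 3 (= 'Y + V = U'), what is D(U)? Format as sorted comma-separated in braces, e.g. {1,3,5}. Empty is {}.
Constraint 1 (Y < U) on D(Y)={3,5,6,7,9} D(U)={3,4,9}: Y {3,5,6,7,9}->{3,5,6,7}; U {3,4,9}->{4,9}
Constraint 2 (Y != V) on D(Y)={3,5,6,7} D(V)={3,4,6,7,8,9}: no change
Constraint 3 (Y + V = U) on D(Y)={3,5,6,7} D(V)={3,4,6,7,8,9} D(U)={4,9}: Y {3,5,6,7}->{3,5,6}; V {3,4,6,7,8,9}->{3,4,6}; U {4,9}->{9}
So after constraint 3: D(U) = {9}

Answer: {9}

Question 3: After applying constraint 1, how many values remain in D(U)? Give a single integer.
Answer: 2

Derivation:
Constraint 1 (Y < U) on D(Y)={3,5,6,7,9} D(U)={3,4,9}: Y {3,5,6,7,9}->{3,5,6,7}; U {3,4,9}->{4,9}
So after constraint 1: D(U)={4,9}, size = 2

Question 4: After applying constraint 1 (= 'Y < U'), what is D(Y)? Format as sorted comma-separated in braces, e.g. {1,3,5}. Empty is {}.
Answer: {3,5,6,7}

Derivation:
Constraint 1 (Y < U) on D(Y)={3,5,6,7,9} D(U)={3,4,9}: Y {3,5,6,7,9}->{3,5,6,7}; U {3,4,9}->{4,9}
So after constraint 1: D(Y) = {3,5,6,7}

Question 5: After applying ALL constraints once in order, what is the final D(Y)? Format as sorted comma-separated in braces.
Constraint 1 (Y < U) on D(Y)={3,5,6,7,9} D(U)={3,4,9}: Y {3,5,6,7,9}->{3,5,6,7}; U {3,4,9}->{4,9}
Constraint 2 (Y != V) on D(Y)={3,5,6,7} D(V)={3,4,6,7,8,9}: no change
Constraint 3 (Y + V = U) on D(Y)={3,5,6,7} D(V)={3,4,6,7,8,9} D(U)={4,9}: Y {3,5,6,7}->{3,5,6}; V {3,4,6,7,8,9}->{3,4,6}; U {4,9}->{9}
Constraint 4 (Y < U) on D(Y)={3,5,6} D(U)={9}: no change
So after all 4 constraints: D(Y) = {3,5,6}

Answer: {3,5,6}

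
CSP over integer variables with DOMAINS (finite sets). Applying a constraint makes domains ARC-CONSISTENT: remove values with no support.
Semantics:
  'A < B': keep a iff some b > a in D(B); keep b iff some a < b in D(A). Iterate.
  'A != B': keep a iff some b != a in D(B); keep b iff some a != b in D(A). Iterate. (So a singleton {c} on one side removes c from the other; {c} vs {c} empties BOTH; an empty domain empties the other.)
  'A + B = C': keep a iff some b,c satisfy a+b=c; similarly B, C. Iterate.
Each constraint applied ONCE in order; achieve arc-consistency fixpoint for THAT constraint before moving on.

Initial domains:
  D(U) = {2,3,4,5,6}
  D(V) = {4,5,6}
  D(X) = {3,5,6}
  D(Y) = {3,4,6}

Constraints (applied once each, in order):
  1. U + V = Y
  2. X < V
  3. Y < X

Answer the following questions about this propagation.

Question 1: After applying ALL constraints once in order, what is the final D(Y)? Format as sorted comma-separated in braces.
Answer: {}

Derivation:
Constraint 1 (U + V = Y) on D(U)={2,3,4,5,6} D(V)={4,5,6} D(Y)={3,4,6}: U {2,3,4,5,6}->{2}; V {4,5,6}->{4}; Y {3,4,6}->{6}
Constraint 2 (X < V) on D(X)={3,5,6} D(V)={4}: X {3,5,6}->{3}
Constraint 3 (Y < X) on D(Y)={6} D(X)={3}: Y {6}->{}; X {3}->{}
So after all 3 constraints: D(Y) = {}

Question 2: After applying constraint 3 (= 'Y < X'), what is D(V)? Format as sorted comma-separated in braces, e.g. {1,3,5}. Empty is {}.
Answer: {4}

Derivation:
Constraint 1 (U + V = Y) on D(U)={2,3,4,5,6} D(V)={4,5,6} D(Y)={3,4,6}: U {2,3,4,5,6}->{2}; V {4,5,6}->{4}; Y {3,4,6}->{6}
Constraint 2 (X < V) on D(X)={3,5,6} D(V)={4}: X {3,5,6}->{3}
Constraint 3 (Y < X) on D(Y)={6} D(X)={3}: Y {6}->{}; X {3}->{}
So after constraint 3: D(V) = {4}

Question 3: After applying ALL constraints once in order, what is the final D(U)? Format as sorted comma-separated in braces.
Answer: {2}

Derivation:
Constraint 1 (U + V = Y) on D(U)={2,3,4,5,6} D(V)={4,5,6} D(Y)={3,4,6}: U {2,3,4,5,6}->{2}; V {4,5,6}->{4}; Y {3,4,6}->{6}
Constraint 2 (X < V) on D(X)={3,5,6} D(V)={4}: X {3,5,6}->{3}
Constraint 3 (Y < X) on D(Y)={6} D(X)={3}: Y {6}->{}; X {3}->{}
So after all 3 constraints: D(U) = {2}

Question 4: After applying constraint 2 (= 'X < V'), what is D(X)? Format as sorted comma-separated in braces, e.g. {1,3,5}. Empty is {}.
Answer: {3}

Derivation:
Constraint 1 (U + V = Y) on D(U)={2,3,4,5,6} D(V)={4,5,6} D(Y)={3,4,6}: U {2,3,4,5,6}->{2}; V {4,5,6}->{4}; Y {3,4,6}->{6}
Constraint 2 (X < V) on D(X)={3,5,6} D(V)={4}: X {3,5,6}->{3}
So after constraint 2: D(X) = {3}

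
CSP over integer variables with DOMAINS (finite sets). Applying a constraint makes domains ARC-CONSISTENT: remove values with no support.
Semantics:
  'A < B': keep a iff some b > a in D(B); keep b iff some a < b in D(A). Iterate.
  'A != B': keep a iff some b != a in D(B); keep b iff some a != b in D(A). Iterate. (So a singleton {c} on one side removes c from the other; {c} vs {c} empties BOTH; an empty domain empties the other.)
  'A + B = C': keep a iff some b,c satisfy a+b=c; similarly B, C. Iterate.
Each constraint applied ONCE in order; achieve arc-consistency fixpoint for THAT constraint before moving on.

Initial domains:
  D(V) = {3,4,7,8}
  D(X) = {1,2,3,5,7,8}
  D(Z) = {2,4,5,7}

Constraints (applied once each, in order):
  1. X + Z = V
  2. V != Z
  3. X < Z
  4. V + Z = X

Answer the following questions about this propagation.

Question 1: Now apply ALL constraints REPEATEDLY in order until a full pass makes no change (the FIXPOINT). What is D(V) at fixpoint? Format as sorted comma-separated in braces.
pass 0 (initial): D(V)={3,4,7,8}
pass 1: V {3,4,7,8}->{3}; X {1,2,3,5,7,8}->{5}; Z {2,4,5,7}->{2}
pass 2: V {3}->{}; X {5}->{}; Z {2}->{}
pass 3: no change
Fixpoint after 3 passes: D(V) = {}

Answer: {}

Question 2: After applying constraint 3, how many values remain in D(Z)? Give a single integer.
Constraint 1 (X + Z = V) on D(X)={1,2,3,5,7,8} D(Z)={2,4,5,7} D(V)={3,4,7,8}: X {1,2,3,5,7,8}->{1,2,3,5}
Constraint 2 (V != Z) on D(V)={3,4,7,8} D(Z)={2,4,5,7}: no change
Constraint 3 (X < Z) on D(X)={1,2,3,5} D(Z)={2,4,5,7}: no change
So after constraint 3: D(Z)={2,4,5,7}, size = 4

Answer: 4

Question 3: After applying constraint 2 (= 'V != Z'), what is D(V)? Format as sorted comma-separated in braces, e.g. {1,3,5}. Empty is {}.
Constraint 1 (X + Z = V) on D(X)={1,2,3,5,7,8} D(Z)={2,4,5,7} D(V)={3,4,7,8}: X {1,2,3,5,7,8}->{1,2,3,5}
Constraint 2 (V != Z) on D(V)={3,4,7,8} D(Z)={2,4,5,7}: no change
So after constraint 2: D(V) = {3,4,7,8}

Answer: {3,4,7,8}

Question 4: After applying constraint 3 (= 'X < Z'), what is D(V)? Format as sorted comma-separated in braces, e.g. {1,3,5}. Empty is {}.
Answer: {3,4,7,8}

Derivation:
Constraint 1 (X + Z = V) on D(X)={1,2,3,5,7,8} D(Z)={2,4,5,7} D(V)={3,4,7,8}: X {1,2,3,5,7,8}->{1,2,3,5}
Constraint 2 (V != Z) on D(V)={3,4,7,8} D(Z)={2,4,5,7}: no change
Constraint 3 (X < Z) on D(X)={1,2,3,5} D(Z)={2,4,5,7}: no change
So after constraint 3: D(V) = {3,4,7,8}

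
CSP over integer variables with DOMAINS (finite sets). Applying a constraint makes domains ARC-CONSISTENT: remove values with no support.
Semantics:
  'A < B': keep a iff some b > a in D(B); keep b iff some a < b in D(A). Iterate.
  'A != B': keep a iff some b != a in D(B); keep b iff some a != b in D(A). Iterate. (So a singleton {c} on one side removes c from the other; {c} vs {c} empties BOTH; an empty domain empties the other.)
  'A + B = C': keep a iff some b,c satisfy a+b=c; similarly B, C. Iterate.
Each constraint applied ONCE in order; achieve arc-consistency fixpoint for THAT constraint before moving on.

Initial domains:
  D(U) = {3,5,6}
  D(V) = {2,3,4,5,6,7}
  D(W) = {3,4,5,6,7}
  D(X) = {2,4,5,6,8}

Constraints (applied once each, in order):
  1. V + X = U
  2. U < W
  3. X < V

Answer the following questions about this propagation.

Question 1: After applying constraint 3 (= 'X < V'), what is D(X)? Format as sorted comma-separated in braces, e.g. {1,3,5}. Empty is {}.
Answer: {2}

Derivation:
Constraint 1 (V + X = U) on D(V)={2,3,4,5,6,7} D(X)={2,4,5,6,8} D(U)={3,5,6}: V {2,3,4,5,6,7}->{2,3,4}; X {2,4,5,6,8}->{2,4}; U {3,5,6}->{5,6}
Constraint 2 (U < W) on D(U)={5,6} D(W)={3,4,5,6,7}: W {3,4,5,6,7}->{6,7}
Constraint 3 (X < V) on D(X)={2,4} D(V)={2,3,4}: X {2,4}->{2}; V {2,3,4}->{3,4}
So after constraint 3: D(X) = {2}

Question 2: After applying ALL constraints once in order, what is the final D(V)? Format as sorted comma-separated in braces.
Answer: {3,4}

Derivation:
Constraint 1 (V + X = U) on D(V)={2,3,4,5,6,7} D(X)={2,4,5,6,8} D(U)={3,5,6}: V {2,3,4,5,6,7}->{2,3,4}; X {2,4,5,6,8}->{2,4}; U {3,5,6}->{5,6}
Constraint 2 (U < W) on D(U)={5,6} D(W)={3,4,5,6,7}: W {3,4,5,6,7}->{6,7}
Constraint 3 (X < V) on D(X)={2,4} D(V)={2,3,4}: X {2,4}->{2}; V {2,3,4}->{3,4}
So after all 3 constraints: D(V) = {3,4}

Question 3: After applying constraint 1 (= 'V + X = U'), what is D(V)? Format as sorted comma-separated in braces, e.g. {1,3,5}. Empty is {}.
Constraint 1 (V + X = U) on D(V)={2,3,4,5,6,7} D(X)={2,4,5,6,8} D(U)={3,5,6}: V {2,3,4,5,6,7}->{2,3,4}; X {2,4,5,6,8}->{2,4}; U {3,5,6}->{5,6}
So after constraint 1: D(V) = {2,3,4}

Answer: {2,3,4}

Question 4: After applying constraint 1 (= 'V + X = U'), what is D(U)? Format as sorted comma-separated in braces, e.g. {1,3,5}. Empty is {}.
Constraint 1 (V + X = U) on D(V)={2,3,4,5,6,7} D(X)={2,4,5,6,8} D(U)={3,5,6}: V {2,3,4,5,6,7}->{2,3,4}; X {2,4,5,6,8}->{2,4}; U {3,5,6}->{5,6}
So after constraint 1: D(U) = {5,6}

Answer: {5,6}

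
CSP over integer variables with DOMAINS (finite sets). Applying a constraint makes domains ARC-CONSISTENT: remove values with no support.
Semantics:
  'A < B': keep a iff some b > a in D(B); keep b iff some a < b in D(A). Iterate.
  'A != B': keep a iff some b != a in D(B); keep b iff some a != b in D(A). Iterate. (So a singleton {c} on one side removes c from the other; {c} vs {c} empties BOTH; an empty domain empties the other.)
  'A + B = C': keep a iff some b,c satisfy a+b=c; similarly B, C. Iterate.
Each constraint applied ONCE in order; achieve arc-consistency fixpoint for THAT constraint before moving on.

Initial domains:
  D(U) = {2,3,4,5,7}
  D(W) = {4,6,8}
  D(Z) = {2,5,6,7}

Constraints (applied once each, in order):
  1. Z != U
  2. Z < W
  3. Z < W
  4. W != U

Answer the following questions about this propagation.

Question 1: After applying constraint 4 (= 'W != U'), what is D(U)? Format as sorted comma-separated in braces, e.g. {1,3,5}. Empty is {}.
Answer: {2,3,4,5,7}

Derivation:
Constraint 1 (Z != U) on D(Z)={2,5,6,7} D(U)={2,3,4,5,7}: no change
Constraint 2 (Z < W) on D(Z)={2,5,6,7} D(W)={4,6,8}: no change
Constraint 3 (Z < W) on D(Z)={2,5,6,7} D(W)={4,6,8}: no change
Constraint 4 (W != U) on D(W)={4,6,8} D(U)={2,3,4,5,7}: no change
So after constraint 4: D(U) = {2,3,4,5,7}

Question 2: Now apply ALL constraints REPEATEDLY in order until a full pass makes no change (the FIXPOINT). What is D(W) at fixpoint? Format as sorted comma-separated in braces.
pass 0 (initial): D(W)={4,6,8}
pass 1: no change
Fixpoint after 1 passes: D(W) = {4,6,8}

Answer: {4,6,8}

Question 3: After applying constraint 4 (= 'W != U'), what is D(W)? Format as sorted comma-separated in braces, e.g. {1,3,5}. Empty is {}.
Constraint 1 (Z != U) on D(Z)={2,5,6,7} D(U)={2,3,4,5,7}: no change
Constraint 2 (Z < W) on D(Z)={2,5,6,7} D(W)={4,6,8}: no change
Constraint 3 (Z < W) on D(Z)={2,5,6,7} D(W)={4,6,8}: no change
Constraint 4 (W != U) on D(W)={4,6,8} D(U)={2,3,4,5,7}: no change
So after constraint 4: D(W) = {4,6,8}

Answer: {4,6,8}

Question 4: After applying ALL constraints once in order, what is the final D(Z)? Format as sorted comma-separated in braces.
Answer: {2,5,6,7}

Derivation:
Constraint 1 (Z != U) on D(Z)={2,5,6,7} D(U)={2,3,4,5,7}: no change
Constraint 2 (Z < W) on D(Z)={2,5,6,7} D(W)={4,6,8}: no change
Constraint 3 (Z < W) on D(Z)={2,5,6,7} D(W)={4,6,8}: no change
Constraint 4 (W != U) on D(W)={4,6,8} D(U)={2,3,4,5,7}: no change
So after all 4 constraints: D(Z) = {2,5,6,7}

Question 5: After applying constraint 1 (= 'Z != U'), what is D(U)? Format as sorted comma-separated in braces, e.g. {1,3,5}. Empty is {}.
Answer: {2,3,4,5,7}

Derivation:
Constraint 1 (Z != U) on D(Z)={2,5,6,7} D(U)={2,3,4,5,7}: no change
So after constraint 1: D(U) = {2,3,4,5,7}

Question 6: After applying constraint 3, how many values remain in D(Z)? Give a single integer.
Answer: 4

Derivation:
Constraint 1 (Z != U) on D(Z)={2,5,6,7} D(U)={2,3,4,5,7}: no change
Constraint 2 (Z < W) on D(Z)={2,5,6,7} D(W)={4,6,8}: no change
Constraint 3 (Z < W) on D(Z)={2,5,6,7} D(W)={4,6,8}: no change
So after constraint 3: D(Z)={2,5,6,7}, size = 4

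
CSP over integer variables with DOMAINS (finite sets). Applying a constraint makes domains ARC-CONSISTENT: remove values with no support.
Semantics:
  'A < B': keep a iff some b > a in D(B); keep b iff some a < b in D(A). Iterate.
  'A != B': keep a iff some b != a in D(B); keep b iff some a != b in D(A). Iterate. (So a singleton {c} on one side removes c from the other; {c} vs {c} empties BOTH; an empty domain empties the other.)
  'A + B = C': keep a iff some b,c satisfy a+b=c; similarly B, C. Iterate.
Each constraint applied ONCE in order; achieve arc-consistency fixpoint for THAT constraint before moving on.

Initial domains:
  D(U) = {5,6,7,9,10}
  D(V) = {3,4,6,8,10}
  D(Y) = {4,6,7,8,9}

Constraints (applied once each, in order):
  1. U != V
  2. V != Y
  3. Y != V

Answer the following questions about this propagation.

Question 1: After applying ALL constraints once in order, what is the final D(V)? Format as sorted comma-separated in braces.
Answer: {3,4,6,8,10}

Derivation:
Constraint 1 (U != V) on D(U)={5,6,7,9,10} D(V)={3,4,6,8,10}: no change
Constraint 2 (V != Y) on D(V)={3,4,6,8,10} D(Y)={4,6,7,8,9}: no change
Constraint 3 (Y != V) on D(Y)={4,6,7,8,9} D(V)={3,4,6,8,10}: no change
So after all 3 constraints: D(V) = {3,4,6,8,10}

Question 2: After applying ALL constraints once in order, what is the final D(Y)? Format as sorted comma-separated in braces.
Constraint 1 (U != V) on D(U)={5,6,7,9,10} D(V)={3,4,6,8,10}: no change
Constraint 2 (V != Y) on D(V)={3,4,6,8,10} D(Y)={4,6,7,8,9}: no change
Constraint 3 (Y != V) on D(Y)={4,6,7,8,9} D(V)={3,4,6,8,10}: no change
So after all 3 constraints: D(Y) = {4,6,7,8,9}

Answer: {4,6,7,8,9}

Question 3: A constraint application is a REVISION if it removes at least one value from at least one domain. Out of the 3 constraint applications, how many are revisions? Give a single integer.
Constraint 1 (U != V) on D(U)={5,6,7,9,10} D(V)={3,4,6,8,10}: no change => not a revision
Constraint 2 (V != Y) on D(V)={3,4,6,8,10} D(Y)={4,6,7,8,9}: no change => not a revision
Constraint 3 (Y != V) on D(Y)={4,6,7,8,9} D(V)={3,4,6,8,10}: no change => not a revision
Total revisions = 0

Answer: 0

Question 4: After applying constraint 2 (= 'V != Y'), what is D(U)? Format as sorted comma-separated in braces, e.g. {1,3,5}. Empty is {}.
Constraint 1 (U != V) on D(U)={5,6,7,9,10} D(V)={3,4,6,8,10}: no change
Constraint 2 (V != Y) on D(V)={3,4,6,8,10} D(Y)={4,6,7,8,9}: no change
So after constraint 2: D(U) = {5,6,7,9,10}

Answer: {5,6,7,9,10}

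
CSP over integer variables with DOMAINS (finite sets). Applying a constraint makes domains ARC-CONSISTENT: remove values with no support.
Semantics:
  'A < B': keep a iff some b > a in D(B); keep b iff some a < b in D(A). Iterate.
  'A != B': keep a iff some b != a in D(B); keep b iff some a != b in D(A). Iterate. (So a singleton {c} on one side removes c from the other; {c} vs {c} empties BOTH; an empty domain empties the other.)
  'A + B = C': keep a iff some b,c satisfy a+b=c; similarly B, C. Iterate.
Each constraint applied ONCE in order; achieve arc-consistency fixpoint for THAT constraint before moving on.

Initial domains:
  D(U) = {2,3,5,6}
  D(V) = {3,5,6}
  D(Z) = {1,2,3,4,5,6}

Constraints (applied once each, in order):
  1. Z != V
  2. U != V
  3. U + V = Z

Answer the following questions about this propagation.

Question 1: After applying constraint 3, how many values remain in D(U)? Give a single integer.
Constraint 1 (Z != V) on D(Z)={1,2,3,4,5,6} D(V)={3,5,6}: no change
Constraint 2 (U != V) on D(U)={2,3,5,6} D(V)={3,5,6}: no change
Constraint 3 (U + V = Z) on D(U)={2,3,5,6} D(V)={3,5,6} D(Z)={1,2,3,4,5,6}: U {2,3,5,6}->{2,3}; V {3,5,6}->{3}; Z {1,2,3,4,5,6}->{5,6}
So after constraint 3: D(U)={2,3}, size = 2

Answer: 2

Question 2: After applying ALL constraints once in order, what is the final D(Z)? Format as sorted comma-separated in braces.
Constraint 1 (Z != V) on D(Z)={1,2,3,4,5,6} D(V)={3,5,6}: no change
Constraint 2 (U != V) on D(U)={2,3,5,6} D(V)={3,5,6}: no change
Constraint 3 (U + V = Z) on D(U)={2,3,5,6} D(V)={3,5,6} D(Z)={1,2,3,4,5,6}: U {2,3,5,6}->{2,3}; V {3,5,6}->{3}; Z {1,2,3,4,5,6}->{5,6}
So after all 3 constraints: D(Z) = {5,6}

Answer: {5,6}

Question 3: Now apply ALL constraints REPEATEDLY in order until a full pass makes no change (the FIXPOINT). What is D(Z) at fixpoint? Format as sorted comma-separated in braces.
Answer: {5}

Derivation:
pass 0 (initial): D(Z)={1,2,3,4,5,6}
pass 1: U {2,3,5,6}->{2,3}; V {3,5,6}->{3}; Z {1,2,3,4,5,6}->{5,6}
pass 2: U {2,3}->{2}; Z {5,6}->{5}
pass 3: no change
Fixpoint after 3 passes: D(Z) = {5}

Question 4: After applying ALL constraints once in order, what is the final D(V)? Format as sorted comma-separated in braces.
Answer: {3}

Derivation:
Constraint 1 (Z != V) on D(Z)={1,2,3,4,5,6} D(V)={3,5,6}: no change
Constraint 2 (U != V) on D(U)={2,3,5,6} D(V)={3,5,6}: no change
Constraint 3 (U + V = Z) on D(U)={2,3,5,6} D(V)={3,5,6} D(Z)={1,2,3,4,5,6}: U {2,3,5,6}->{2,3}; V {3,5,6}->{3}; Z {1,2,3,4,5,6}->{5,6}
So after all 3 constraints: D(V) = {3}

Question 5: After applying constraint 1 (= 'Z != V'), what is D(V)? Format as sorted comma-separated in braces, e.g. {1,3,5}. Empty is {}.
Constraint 1 (Z != V) on D(Z)={1,2,3,4,5,6} D(V)={3,5,6}: no change
So after constraint 1: D(V) = {3,5,6}

Answer: {3,5,6}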